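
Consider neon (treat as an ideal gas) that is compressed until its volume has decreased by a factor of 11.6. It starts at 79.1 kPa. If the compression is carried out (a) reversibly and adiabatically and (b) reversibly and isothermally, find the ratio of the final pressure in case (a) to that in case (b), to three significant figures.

For a monatomic ideal gas γ = 5/3.
Isothermal: P_b = P₁(V₁/V₂) = 79.1×11.6.
Adiabatic: P_a = P₁(V₁/V₂)^γ = 79.1×11.6^(5/3).
P_a/P_b = (V₁/V₂)^(γ−1) = 11.6^(2/3) = 5.124.

P_adiabatic / P_isothermal ≈ 5.12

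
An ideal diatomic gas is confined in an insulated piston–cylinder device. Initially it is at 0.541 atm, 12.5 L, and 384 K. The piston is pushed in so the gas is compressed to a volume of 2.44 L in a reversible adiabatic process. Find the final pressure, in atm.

P₂ ≈ 5.33 atm

Adiabatic: P₁V₁^γ = P₂V₂^γ ⇒ P₂ = P₁ (V₁/V₂)^γ.
γ = 7/5 for a diatomic ideal gas.
P₂ = 0.541 × (12.5/2.44)^(7/5) = 5.328 atm.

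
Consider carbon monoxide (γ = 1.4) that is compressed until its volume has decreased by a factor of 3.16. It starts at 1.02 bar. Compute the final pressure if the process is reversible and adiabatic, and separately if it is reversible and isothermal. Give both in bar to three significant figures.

Isothermal: P₂ = P₁(V₁/V₂) = 1.02×3.16 = 3.223 bar.
Adiabatic: P₂ = P₁(V₁/V₂)^γ = 1.02×3.16^(1.4) = 5.107 bar.

adiabatic: 5.11 bar; isothermal: 3.22 bar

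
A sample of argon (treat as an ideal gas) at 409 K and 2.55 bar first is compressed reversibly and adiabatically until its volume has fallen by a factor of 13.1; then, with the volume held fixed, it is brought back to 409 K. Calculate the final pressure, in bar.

For a monatomic ideal gas γ = 5/3.
Adiabatic step (PV^γ = const): P₂ = 2.55×13.1^(5/3) = 185.6 bar; T₂ = 409×13.1^(2/3) = 2273 K.
Isochoric: P₃ = P₂(T₃/T₂) = 185.6 × (409/2273) = 33.41 bar.

P₃ ≈ 33.4 bar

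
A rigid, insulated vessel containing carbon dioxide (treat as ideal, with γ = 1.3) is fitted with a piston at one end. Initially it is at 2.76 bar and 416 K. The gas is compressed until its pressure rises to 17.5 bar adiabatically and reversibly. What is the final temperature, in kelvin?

T₂ ≈ 637 K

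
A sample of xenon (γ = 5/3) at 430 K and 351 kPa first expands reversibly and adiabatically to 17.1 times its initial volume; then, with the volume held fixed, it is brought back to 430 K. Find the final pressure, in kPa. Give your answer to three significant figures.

P₃ ≈ 20.5 kPa

Adiabatic step (PV^γ = const): P₂ = 351×(1/17.1)^(5/3) = 3.093 kPa; T₂ = 430×(1/17.1)^(2/3) = 64.78 K.
Isochoric: P₃ = P₂(T₃/T₂) = 3.093 × (430/64.78) = 20.53 kPa.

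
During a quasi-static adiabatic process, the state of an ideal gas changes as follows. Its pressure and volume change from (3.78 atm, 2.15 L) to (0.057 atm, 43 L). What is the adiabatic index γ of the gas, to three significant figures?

PV^γ = const ⇒ γ = ln(P₂/P₁) / ln(V₁/V₂).
γ = ln(0.057/3.78) / ln(2.15/43) = 1.4.

γ ≈ 1.40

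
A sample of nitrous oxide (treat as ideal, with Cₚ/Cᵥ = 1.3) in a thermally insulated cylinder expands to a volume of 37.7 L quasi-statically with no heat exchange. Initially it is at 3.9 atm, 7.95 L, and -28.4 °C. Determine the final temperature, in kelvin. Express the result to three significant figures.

Adiabatic: T₁V₁^(γ−1) = T₂V₂^(γ−1) ⇒ T₂ = T₁ (V₁/V₂)^(γ−1).
T₁ = -28.4 °C = 244.7 K.
T₂ = 244.7 × (7.95/37.7)^(0.3) = 153.4 K.

T₂ ≈ 153 K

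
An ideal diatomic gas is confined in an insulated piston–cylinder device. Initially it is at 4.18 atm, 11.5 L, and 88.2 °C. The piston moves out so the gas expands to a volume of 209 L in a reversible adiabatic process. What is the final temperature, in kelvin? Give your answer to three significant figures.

T₂ ≈ 113 K

Adiabatic: T₁V₁^(γ−1) = T₂V₂^(γ−1) ⇒ T₂ = T₁ (V₁/V₂)^(γ−1).
γ = 7/5 for a diatomic ideal gas.
T₁ = 88.2 °C = 361.3 K.
T₂ = 361.3 × (11.5/209)^(2/5) = 113.3 K.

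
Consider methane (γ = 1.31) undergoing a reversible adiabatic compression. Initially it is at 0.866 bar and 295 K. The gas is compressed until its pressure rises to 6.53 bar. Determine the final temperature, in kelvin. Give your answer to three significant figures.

T₂ ≈ 476 K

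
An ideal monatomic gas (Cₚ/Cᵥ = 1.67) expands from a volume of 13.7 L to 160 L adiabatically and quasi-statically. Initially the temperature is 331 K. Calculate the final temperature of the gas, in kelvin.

T₂ ≈ 63.8 K

For a reversible adiabat TV^(γ−1) is constant, so T₂ = T₁ (V₁/V₂)^(γ−1).
T₂ = 331 × (13.7/160)^(0.67) = 63.78 K.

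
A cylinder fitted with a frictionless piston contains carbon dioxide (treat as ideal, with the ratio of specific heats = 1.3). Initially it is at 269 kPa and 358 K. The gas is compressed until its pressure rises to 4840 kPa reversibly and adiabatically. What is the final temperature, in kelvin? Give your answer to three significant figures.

Along an adiabat T P^((1−γ)/γ) is constant, so T₂ = T₁ (P₂/P₁)^((γ−1)/γ).
T₂ = 358 × (4840/269)^(0.231) = 697.5 K.

T₂ ≈ 697 K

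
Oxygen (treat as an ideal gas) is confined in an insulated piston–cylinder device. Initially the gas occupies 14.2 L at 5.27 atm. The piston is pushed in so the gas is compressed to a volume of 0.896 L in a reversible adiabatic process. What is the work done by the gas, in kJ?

W ≈ -38.3 kJ

γ = 7/5 for a diatomic ideal gas.
P₂ = P₁(V₁/V₂)^γ = 5.27×(14.2/0.896)^(7/5) = 252.2 atm.
For a reversible adiabat, W_by_gas = (P₁V₁ − P₂V₂)/(γ−1).
W_by = (534000×0.0142 − 2.556×10^7×0.000896) / (2/5) = -38290 J.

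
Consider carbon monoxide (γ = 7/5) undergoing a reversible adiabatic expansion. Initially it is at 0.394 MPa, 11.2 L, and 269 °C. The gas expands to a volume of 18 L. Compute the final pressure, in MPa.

P₂ ≈ 0.203 MPa

Since PV^γ is constant along a reversible adiabat, P₂ = P₁ (V₁/V₂)^γ.
P₂ = 0.394 × (11.2/18)^(7/5) = 0.2028 MPa.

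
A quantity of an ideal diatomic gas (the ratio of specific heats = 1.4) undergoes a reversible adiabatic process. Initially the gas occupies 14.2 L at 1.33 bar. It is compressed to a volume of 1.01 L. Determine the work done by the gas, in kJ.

W ≈ -8.87 kJ

P₂ = P₁(V₁/V₂)^γ = 1.33×(14.2/1.01)^(1.4) = 53.83 bar.
For a reversible adiabat, W_by_gas = (P₁V₁ − P₂V₂)/(γ−1).
W_by = (133000×0.0142 − 5.383×10^6×0.00101) / (0.4) = -8870 J.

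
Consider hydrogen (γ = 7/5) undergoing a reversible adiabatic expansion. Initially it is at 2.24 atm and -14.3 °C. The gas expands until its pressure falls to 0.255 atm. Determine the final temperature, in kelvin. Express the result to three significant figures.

T₂ ≈ 139 K

Along an adiabat T P^((1−γ)/γ) is constant, so T₂ = T₁ (P₂/P₁)^((γ−1)/γ).
T₁ = -14.3 °C = 258.8 K.
T₂ = 258.8 × (0.255/2.24)^(2/7) = 139.1 K.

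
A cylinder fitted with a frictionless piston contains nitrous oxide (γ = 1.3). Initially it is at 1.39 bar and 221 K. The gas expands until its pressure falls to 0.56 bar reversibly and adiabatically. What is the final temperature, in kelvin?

T₂ ≈ 179 K

Adiabatic: T₂/T₁ = (P₂/P₁)^((γ−1)/γ).
T₂ = 221 × (0.56/1.39)^(0.231) = 179.2 K.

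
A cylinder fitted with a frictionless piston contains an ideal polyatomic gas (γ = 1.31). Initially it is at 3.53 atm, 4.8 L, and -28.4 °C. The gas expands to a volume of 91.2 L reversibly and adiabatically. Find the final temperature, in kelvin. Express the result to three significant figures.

For a reversible adiabat TV^(γ−1) is constant, so T₂ = T₁ (V₁/V₂)^(γ−1).
T₁ = -28.4 °C = 244.7 K.
T₂ = 244.7 × (4.8/91.2)^(0.31) = 98.24 K.

T₂ ≈ 98.2 K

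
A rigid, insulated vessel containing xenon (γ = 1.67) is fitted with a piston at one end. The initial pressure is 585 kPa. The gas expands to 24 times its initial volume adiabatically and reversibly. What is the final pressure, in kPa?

P₂ ≈ 2.90 kPa

Since PV^γ is constant along a reversible adiabat, P₂ = P₁ (V₁/V₂)^γ.
P₂ = 585 × (1/24)^(1.67) = 2.899 kPa.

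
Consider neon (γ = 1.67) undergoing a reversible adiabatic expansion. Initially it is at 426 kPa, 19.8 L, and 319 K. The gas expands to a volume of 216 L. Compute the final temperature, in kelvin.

For a reversible adiabat TV^(γ−1) is constant, so T₂ = T₁ (V₁/V₂)^(γ−1).
T₂ = 319 × (19.8/216)^(0.67) = 64.34 K.

T₂ ≈ 64.3 K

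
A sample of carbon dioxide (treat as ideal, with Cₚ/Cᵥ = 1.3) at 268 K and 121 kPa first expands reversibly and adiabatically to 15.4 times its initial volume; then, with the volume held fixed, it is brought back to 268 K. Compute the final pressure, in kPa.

P₃ ≈ 7.86 kPa

Adiabatic step (PV^γ = const): P₂ = 121×(1/15.4)^(1.3) = 3.459 kPa; T₂ = 268×(1/15.4)^(0.3) = 118 K.
Isochoric: P₃ = P₂(T₃/T₂) = 3.459 × (268/118) = 7.857 kPa.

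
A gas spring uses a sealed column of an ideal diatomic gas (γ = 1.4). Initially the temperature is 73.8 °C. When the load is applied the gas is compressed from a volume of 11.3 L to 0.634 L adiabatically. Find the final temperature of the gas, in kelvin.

T₂ ≈ 1100 K

Adiabatic: T₁V₁^(γ−1) = T₂V₂^(γ−1) ⇒ T₂ = T₁ (V₁/V₂)^(γ−1).
T₁ = 73.8 °C = 346.9 K.
T₂ = 346.9 × (11.3/0.634)^(0.4) = 1098 K.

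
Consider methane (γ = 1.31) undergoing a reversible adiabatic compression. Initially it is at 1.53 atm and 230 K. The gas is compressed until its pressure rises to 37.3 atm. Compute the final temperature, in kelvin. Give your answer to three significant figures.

T₂ ≈ 490 K

Adiabatic: T₂/T₁ = (P₂/P₁)^((γ−1)/γ).
T₂ = 230 × (37.3/1.53)^(0.237) = 489.7 K.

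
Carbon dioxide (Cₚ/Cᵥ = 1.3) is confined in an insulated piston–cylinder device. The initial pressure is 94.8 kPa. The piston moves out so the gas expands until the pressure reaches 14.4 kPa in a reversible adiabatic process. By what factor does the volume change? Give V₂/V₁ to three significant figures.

V₂/V₁ ≈ 4.26

From PV^γ = const, V₂/V₁ = (P₁/P₂)^(1/γ).
V₂/V₁ = (94.8/14.4)^(0.769) = 4.262.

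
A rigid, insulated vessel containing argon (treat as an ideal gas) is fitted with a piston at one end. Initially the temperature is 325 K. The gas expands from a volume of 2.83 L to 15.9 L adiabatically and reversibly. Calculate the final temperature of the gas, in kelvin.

For a reversible adiabat TV^(γ−1) is constant, so T₂ = T₁ (V₁/V₂)^(γ−1).
For a monatomic ideal gas γ = 5/3, so γ−1 = 2/3.
T₂ = 325 × (2.83/15.9)^(2/3) = 102.8 K.

T₂ ≈ 103 K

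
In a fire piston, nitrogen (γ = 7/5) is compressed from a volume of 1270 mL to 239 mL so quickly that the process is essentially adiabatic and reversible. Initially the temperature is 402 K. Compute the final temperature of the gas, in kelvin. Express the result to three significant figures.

T₂ ≈ 784 K

For a reversible adiabat TV^(γ−1) is constant, so T₂ = T₁ (V₁/V₂)^(γ−1).
T₂ = 402 × (1270/239)^(2/5) = 784.1 K.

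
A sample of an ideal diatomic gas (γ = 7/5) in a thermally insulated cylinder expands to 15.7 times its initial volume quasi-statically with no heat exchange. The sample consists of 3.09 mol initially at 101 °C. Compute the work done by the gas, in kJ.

W ≈ 16.0 kJ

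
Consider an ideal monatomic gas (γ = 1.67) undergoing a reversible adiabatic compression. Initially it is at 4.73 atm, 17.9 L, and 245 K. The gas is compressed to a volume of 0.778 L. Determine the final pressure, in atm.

Adiabatic: P₁V₁^γ = P₂V₂^γ ⇒ P₂ = P₁ (V₁/V₂)^γ.
P₂ = 4.73 × (17.9/0.778)^(1.67) = 889.6 atm.

P₂ ≈ 890 atm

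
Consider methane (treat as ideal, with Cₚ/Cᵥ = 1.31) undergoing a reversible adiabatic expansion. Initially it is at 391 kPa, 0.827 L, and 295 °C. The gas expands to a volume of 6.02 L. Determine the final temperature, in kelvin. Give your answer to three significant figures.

T₂ ≈ 307 K

For a reversible adiabat TV^(γ−1) is constant, so T₂ = T₁ (V₁/V₂)^(γ−1).
T₁ = 295 °C = 568.1 K.
T₂ = 568.1 × (0.827/6.02)^(0.31) = 307.1 K.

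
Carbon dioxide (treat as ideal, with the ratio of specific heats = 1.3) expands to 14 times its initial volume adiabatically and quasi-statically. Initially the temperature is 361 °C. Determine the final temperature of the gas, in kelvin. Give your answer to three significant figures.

For a reversible adiabat TV^(γ−1) is constant, so T₂ = T₁ (V₁/V₂)^(γ−1).
T₁ = 361 °C = 634.1 K.
T₂ = 634.1 × (1/14)^(0.3) = 287.3 K.

T₂ ≈ 287 K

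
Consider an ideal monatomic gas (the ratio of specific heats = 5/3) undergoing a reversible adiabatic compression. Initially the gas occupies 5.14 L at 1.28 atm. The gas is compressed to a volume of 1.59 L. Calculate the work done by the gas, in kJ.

P₂ = P₁(V₁/V₂)^γ = 1.28×(5.14/1.59)^(5/3) = 9.047 atm.
For a reversible adiabat, W_by_gas = (P₁V₁ − P₂V₂)/(γ−1).
W_by = (129700×0.00514 − 916600×0.00159) / (2/3) = -1186 J.

W ≈ -1.19 kJ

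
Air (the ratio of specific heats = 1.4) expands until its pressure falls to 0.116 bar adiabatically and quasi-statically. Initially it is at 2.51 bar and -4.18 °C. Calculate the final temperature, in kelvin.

T₂ ≈ 112 K

Along an adiabat T P^((1−γ)/γ) is constant, so T₂ = T₁ (P₂/P₁)^((γ−1)/γ).
T₁ = -4.18 °C = 269 K.
T₂ = 269 × (0.116/2.51)^(0.286) = 111.7 K.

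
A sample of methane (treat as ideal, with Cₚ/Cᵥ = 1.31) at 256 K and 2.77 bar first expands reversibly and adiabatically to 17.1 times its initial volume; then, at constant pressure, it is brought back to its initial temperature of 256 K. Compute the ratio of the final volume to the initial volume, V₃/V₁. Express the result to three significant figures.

V₃/V₁ ≈ 41.2

Adiabatic step: V₂/V₁ = 17.1; T₂ = T₁·(1/17.1)^(0.31) = 106.2 K.
Isobaric step: V₃/V₂ = T₃/T₂ = 256/106.2.
V₃/V₁ = (V₂/V₁)(V₃/V₂) = 17.1 × (256/106.2) = 41.23.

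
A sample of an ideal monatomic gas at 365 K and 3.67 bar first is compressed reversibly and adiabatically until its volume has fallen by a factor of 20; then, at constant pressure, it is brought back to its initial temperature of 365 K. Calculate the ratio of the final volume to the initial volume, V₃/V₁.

For a monatomic ideal gas γ = 5/3.
Adiabatic step: V₂/V₁ = 0.05; T₂ = T₁·20^(2/3) = 2689 K.
Isobaric step: V₃/V₂ = T₃/T₂ = 365/2689.
V₃/V₁ = (V₂/V₁)(V₃/V₂) = 0.05 × (365/2689) = 0.006786.

V₃/V₁ ≈ 0.00679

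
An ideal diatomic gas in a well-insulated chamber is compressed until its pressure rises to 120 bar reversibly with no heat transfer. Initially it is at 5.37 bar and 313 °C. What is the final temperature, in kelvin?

T₂ ≈ 1420 K

Adiabatic: T₂/T₁ = (P₂/P₁)^((γ−1)/γ).
For a diatomic ideal gas γ = 7/5, so (γ−1)/γ = 2/7.
T₁ = 313 °C = 586.1 K.
T₂ = 586.1 × (120/5.37)^(2/7) = 1424 K.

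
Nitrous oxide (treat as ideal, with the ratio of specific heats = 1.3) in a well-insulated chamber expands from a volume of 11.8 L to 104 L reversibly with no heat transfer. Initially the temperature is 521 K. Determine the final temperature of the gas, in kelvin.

T₂ ≈ 271 K

For a reversible adiabat TV^(γ−1) is constant, so T₂ = T₁ (V₁/V₂)^(γ−1).
T₂ = 521 × (11.8/104)^(0.3) = 271.2 K.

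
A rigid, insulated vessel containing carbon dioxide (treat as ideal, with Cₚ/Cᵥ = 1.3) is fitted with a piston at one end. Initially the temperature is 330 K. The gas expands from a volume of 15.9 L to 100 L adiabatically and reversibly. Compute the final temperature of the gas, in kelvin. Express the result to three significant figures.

T₂ ≈ 190 K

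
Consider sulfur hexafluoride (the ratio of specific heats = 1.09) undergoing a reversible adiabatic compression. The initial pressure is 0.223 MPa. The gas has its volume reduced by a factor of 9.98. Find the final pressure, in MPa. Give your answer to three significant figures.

P₂ ≈ 2.74 MPa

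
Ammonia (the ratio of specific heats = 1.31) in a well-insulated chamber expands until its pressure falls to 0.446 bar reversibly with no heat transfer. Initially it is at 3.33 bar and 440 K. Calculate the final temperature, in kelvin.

T₂ ≈ 273 K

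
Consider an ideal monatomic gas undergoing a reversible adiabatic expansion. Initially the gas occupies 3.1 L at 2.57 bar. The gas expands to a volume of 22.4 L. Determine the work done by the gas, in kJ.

W ≈ 0.875 kJ

γ = 5/3 for a monatomic ideal gas.
P₂ = P₁(V₁/V₂)^γ = 2.57×(3.1/22.4)^(5/3) = 0.09516 bar.
For a reversible adiabat, W_by_gas = (P₁V₁ − P₂V₂)/(γ−1).
W_by = (257000×0.0031 − 9516×0.0224) / (2/3) = 875.3 J.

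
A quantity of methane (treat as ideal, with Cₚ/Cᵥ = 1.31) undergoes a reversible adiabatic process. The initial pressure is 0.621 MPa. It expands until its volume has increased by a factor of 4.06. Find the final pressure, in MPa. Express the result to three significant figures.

Since PV^γ is constant along a reversible adiabat, P₂ = P₁ (V₁/V₂)^γ.
P₂ = 0.621 × (1/4.06)^(1.31) = 0.09907 MPa.

P₂ ≈ 0.0991 MPa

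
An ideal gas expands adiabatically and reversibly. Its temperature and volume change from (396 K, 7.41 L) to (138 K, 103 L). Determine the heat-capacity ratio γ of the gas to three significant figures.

γ ≈ 1.40

TV^(γ−1) = const ⇒ γ − 1 = ln(T₂/T₁) / ln(V₁/V₂).
γ = 1 + ln(138/396) / ln(7.41/103) = 1.401.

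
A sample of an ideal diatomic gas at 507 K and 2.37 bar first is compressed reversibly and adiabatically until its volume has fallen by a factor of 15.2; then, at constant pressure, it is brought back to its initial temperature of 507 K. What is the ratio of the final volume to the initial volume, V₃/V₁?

For a diatomic ideal gas γ = 7/5.
Adiabatic step: V₂/V₁ = 0.06579; T₂ = T₁·15.2^(2/5) = 1506 K.
Isobaric step: V₃/V₂ = T₃/T₂ = 507/1506.
V₃/V₁ = (V₂/V₁)(V₃/V₂) = 0.06579 × (507/1506) = 0.02215.

V₃/V₁ ≈ 0.0222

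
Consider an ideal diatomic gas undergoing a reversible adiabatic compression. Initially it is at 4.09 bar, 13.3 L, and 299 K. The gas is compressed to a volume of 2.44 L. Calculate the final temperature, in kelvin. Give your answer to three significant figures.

Adiabatic: T₁V₁^(γ−1) = T₂V₂^(γ−1) ⇒ T₂ = T₁ (V₁/V₂)^(γ−1).
γ = 7/5 for a diatomic ideal gas.
T₂ = 299 × (13.3/2.44)^(2/5) = 589.2 K.

T₂ ≈ 589 K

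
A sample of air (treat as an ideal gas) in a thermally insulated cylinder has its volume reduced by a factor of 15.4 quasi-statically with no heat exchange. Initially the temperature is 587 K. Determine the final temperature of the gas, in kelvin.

For a reversible adiabat TV^(γ−1) is constant, so T₂ = T₁ (V₁/V₂)^(γ−1).
For a diatomic ideal gas γ = 7/5, so γ−1 = 2/5.
T₂ = 587 × 15.4^(2/5) = 1752 K.

T₂ ≈ 1750 K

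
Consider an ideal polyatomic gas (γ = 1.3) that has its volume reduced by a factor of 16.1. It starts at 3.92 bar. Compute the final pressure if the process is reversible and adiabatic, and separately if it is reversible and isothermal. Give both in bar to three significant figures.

adiabatic: 145 bar; isothermal: 63.1 bar

Isothermal: P₂ = P₁(V₁/V₂) = 3.92×16.1 = 63.11 bar.
Adiabatic: P₂ = P₁(V₁/V₂)^γ = 3.92×16.1^(1.3) = 145.3 bar.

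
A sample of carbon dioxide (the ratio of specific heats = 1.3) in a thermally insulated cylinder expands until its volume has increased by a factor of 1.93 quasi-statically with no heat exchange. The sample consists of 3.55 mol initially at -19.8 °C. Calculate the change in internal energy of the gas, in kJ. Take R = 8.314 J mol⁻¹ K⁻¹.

For a reversible adiabat TV^(γ−1) is constant, so T₂ = T₁ (V₁/V₂)^(γ−1).
T₁ = -19.8 °C = 253.3 K.
T₂ = 253.3 × (1/1.93)^(0.3) = 208 K.
Q = 0, so ΔU = W_on_gas = nCᵥΔT with Cᵥ = R/(γ−1) = 27.71 J/(mol·K).
ΔU = 3.55 × 27.71 × (208 − 253.3) = -4462 J.

ΔU ≈ -4.46 kJ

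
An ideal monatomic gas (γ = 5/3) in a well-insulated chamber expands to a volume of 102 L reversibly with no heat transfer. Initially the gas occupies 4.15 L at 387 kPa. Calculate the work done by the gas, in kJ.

W ≈ 2.12 kJ

P₂ = P₁(V₁/V₂)^γ = 387×(4.15/102)^(5/3) = 1.863 kPa.
For a reversible adiabat, W_by_gas = (P₁V₁ − P₂V₂)/(γ−1).
W_by = (387000×0.00415 − 1863×0.102) / (2/3) = 2124 J.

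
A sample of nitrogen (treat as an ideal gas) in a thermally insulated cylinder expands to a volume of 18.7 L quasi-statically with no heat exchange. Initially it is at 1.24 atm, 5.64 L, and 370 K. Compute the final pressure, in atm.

P₂ ≈ 0.232 atm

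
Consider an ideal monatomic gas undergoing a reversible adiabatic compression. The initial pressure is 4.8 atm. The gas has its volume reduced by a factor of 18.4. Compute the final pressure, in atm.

P₂ ≈ 616 atm

Adiabatic: P₁V₁^γ = P₂V₂^γ ⇒ P₂ = P₁ (V₁/V₂)^γ.
For a monatomic ideal gas γ = 5/3.
P₂ = 4.8 × 18.4^(5/3) = 615.6 atm.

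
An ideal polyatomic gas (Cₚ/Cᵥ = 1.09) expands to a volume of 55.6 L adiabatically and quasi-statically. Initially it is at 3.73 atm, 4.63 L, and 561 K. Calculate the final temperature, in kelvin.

T₂ ≈ 449 K

For a reversible adiabat TV^(γ−1) is constant, so T₂ = T₁ (V₁/V₂)^(γ−1).
T₂ = 561 × (4.63/55.6)^(0.09) = 448.5 K.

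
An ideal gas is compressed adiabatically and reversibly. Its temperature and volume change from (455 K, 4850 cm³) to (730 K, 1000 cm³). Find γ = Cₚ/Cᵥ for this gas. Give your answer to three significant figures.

γ ≈ 1.30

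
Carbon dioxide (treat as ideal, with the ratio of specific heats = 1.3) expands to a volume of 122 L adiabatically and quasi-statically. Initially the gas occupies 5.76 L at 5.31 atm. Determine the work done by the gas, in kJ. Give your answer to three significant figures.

P₂ = P₁(V₁/V₂)^γ = 5.31×(5.76/122)^(1.3) = 0.1003 atm.
For a reversible adiabat, W_by_gas = (P₁V₁ − P₂V₂)/(γ−1).
W_by = (538000×0.00576 − 10160×0.122) / (0.3) = 6197 J.

W ≈ 6.20 kJ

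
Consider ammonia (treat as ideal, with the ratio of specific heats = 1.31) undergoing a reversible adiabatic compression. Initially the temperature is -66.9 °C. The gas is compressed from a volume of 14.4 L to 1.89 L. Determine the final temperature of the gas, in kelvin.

Adiabatic: T₁V₁^(γ−1) = T₂V₂^(γ−1) ⇒ T₂ = T₁ (V₁/V₂)^(γ−1).
T₁ = -66.9 °C = 206.2 K.
T₂ = 206.2 × (14.4/1.89)^(0.31) = 387.1 K.

T₂ ≈ 387 K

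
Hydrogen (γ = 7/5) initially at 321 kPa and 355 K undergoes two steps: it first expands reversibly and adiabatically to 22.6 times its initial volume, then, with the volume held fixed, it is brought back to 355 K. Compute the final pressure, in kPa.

P₃ ≈ 14.2 kPa

Adiabatic step (PV^γ = const): P₂ = 321×(1/22.6)^(7/5) = 4.081 kPa; T₂ = 355×(1/22.6)^(2/5) = 102 K.
Isochoric: P₃ = P₂(T₃/T₂) = 4.081 × (355/102) = 14.2 kPa.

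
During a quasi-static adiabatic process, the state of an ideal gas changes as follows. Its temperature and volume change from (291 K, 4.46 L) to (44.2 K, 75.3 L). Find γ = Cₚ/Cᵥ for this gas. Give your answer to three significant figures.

γ ≈ 1.67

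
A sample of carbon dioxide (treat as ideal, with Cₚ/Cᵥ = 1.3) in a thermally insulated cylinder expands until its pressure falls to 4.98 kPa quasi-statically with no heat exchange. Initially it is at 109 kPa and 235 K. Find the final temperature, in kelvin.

Along an adiabat T P^((1−γ)/γ) is constant, so T₂ = T₁ (P₂/P₁)^((γ−1)/γ).
T₂ = 235 × (4.98/109)^(0.231) = 115.3 K.

T₂ ≈ 115 K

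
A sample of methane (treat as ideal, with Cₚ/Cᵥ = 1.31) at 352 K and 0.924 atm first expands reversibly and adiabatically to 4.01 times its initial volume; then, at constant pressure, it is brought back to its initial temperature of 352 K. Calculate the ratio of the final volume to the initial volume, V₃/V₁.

Adiabatic step: V₂/V₁ = 4.01; T₂ = T₁·(1/4.01)^(0.31) = 228.9 K.
Isobaric step: V₃/V₂ = T₃/T₂ = 352/228.9.
V₃/V₁ = (V₂/V₁)(V₃/V₂) = 4.01 × (352/228.9) = 6.168.

V₃/V₁ ≈ 6.17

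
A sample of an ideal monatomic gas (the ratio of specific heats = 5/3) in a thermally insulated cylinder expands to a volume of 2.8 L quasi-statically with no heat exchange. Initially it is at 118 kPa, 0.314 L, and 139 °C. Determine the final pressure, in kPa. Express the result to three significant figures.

P₂ ≈ 3.08 kPa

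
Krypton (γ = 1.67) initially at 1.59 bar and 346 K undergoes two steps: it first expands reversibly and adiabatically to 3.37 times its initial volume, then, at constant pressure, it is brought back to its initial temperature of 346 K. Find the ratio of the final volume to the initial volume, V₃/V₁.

Adiabatic step: V₂/V₁ = 3.37; T₂ = T₁·(1/3.37)^(0.67) = 153.3 K.
Isobaric step: V₃/V₂ = T₃/T₂ = 346/153.3.
V₃/V₁ = (V₂/V₁)(V₃/V₂) = 3.37 × (346/153.3) = 7.606.

V₃/V₁ ≈ 7.61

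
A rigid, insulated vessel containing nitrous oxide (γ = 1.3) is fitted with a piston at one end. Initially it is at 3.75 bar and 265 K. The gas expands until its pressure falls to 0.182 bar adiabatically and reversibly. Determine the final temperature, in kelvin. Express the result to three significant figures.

Adiabatic: T₂/T₁ = (P₂/P₁)^((γ−1)/γ).
T₂ = 265 × (0.182/3.75)^(0.231) = 131.8 K.

T₂ ≈ 132 K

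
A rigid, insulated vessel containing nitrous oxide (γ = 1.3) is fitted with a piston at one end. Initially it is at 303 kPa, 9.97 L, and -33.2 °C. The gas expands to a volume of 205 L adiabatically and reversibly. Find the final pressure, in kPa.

P₂ ≈ 5.95 kPa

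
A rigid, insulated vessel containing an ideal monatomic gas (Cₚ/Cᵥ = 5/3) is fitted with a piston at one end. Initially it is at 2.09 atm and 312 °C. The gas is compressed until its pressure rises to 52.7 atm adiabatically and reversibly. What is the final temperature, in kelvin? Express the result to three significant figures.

Along an adiabat T P^((1−γ)/γ) is constant, so T₂ = T₁ (P₂/P₁)^((γ−1)/γ).
T₁ = 312 °C = 585.1 K.
T₂ = 585.1 × (52.7/2.09)^(2/5) = 2128 K.

T₂ ≈ 2130 K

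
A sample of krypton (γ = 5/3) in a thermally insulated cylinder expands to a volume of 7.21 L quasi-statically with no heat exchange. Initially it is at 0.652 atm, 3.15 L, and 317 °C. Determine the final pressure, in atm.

Since PV^γ is constant along a reversible adiabat, P₂ = P₁ (V₁/V₂)^γ.
P₂ = 0.652 × (3.15/7.21)^(5/3) = 0.164 atm.

P₂ ≈ 0.164 atm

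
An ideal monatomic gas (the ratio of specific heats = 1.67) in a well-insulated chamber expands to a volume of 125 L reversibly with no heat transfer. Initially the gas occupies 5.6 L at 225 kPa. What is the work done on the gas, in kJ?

W ≈ -1.65 kJ

P₂ = P₁(V₁/V₂)^γ = 225×(5.6/125)^(1.67) = 1.258 kPa.
For a reversible adiabat, W_by_gas = (P₁V₁ − P₂V₂)/(γ−1).
W_by = (225000×0.0056 − 1258×0.125) / (0.67) = 1646 J.
W_on_gas = −W_by = -1646 J.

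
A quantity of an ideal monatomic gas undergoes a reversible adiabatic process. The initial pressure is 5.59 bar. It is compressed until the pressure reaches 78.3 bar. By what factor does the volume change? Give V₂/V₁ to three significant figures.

V₂/V₁ ≈ 0.205

From PV^γ = const, V₂/V₁ = (P₁/P₂)^(1/γ).
For a monatomic ideal gas γ = 5/3.
V₂/V₁ = (5.59/78.3)^(3/5) = 0.2052.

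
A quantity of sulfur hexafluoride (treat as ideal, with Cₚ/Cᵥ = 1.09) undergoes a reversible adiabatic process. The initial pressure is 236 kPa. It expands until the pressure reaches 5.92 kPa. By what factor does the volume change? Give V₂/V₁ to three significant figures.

From PV^γ = const, V₂/V₁ = (P₁/P₂)^(1/γ).
V₂/V₁ = (236/5.92)^(0.917) = 29.41.

V₂/V₁ ≈ 29.4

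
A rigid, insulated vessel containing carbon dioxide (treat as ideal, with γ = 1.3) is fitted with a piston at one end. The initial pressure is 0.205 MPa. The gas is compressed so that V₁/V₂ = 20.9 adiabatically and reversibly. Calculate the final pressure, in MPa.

P₂ ≈ 10.7 MPa

Since PV^γ is constant along a reversible adiabat, P₂ = P₁ (V₁/V₂)^γ.
P₂ = 0.205 × 20.9^(1.3) = 10.66 MPa.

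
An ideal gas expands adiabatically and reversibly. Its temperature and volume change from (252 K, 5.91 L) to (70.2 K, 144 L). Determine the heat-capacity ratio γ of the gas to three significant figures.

TV^(γ−1) = const ⇒ γ − 1 = ln(T₂/T₁) / ln(V₁/V₂).
γ = 1 + ln(70.2/252) / ln(5.91/144) = 1.4.

γ ≈ 1.40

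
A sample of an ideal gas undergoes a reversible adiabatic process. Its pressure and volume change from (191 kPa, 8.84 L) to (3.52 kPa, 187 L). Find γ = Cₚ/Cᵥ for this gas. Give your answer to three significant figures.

γ ≈ 1.31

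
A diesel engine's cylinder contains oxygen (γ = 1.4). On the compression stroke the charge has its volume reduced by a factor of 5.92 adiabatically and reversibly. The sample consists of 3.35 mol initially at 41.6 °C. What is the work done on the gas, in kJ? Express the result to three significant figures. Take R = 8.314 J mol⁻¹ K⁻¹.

W ≈ 22.7 kJ

Adiabatic: T₁V₁^(γ−1) = T₂V₂^(γ−1) ⇒ T₂ = T₁ (V₁/V₂)^(γ−1).
T₁ = 41.6 °C = 314.8 K.
T₂ = 314.8 × 5.92^(0.4) = 641.1 K.
Q = 0, so ΔU = W_on_gas = nCᵥΔT with Cᵥ = R/(γ−1) = 20.79 J/(mol·K).
ΔU = 3.35 × 20.79 × (641.1 − 314.8) = 22720 J.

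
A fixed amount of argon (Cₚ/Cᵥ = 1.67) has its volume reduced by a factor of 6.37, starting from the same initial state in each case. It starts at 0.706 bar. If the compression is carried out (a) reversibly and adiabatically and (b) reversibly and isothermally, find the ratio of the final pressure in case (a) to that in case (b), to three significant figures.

Isothermal: P_b = P₁(V₁/V₂) = 0.706×6.37.
Adiabatic: P_a = P₁(V₁/V₂)^γ = 0.706×6.37^(1.67).
P_a/P_b = (V₁/V₂)^(γ−1) = 6.37^(0.67) = 3.458.

P_adiabatic / P_isothermal ≈ 3.46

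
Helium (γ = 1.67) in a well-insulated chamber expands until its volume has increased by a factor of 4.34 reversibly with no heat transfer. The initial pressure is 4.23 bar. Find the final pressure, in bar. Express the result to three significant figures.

P₂ ≈ 0.365 bar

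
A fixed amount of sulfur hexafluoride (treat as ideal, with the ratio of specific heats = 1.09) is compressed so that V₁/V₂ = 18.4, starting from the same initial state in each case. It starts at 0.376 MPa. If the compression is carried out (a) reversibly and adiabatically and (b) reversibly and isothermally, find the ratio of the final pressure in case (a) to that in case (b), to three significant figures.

P_adiabatic / P_isothermal ≈ 1.30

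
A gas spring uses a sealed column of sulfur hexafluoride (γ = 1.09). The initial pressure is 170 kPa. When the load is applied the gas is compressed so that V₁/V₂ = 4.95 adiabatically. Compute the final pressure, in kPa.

Adiabatic: P₁V₁^γ = P₂V₂^γ ⇒ P₂ = P₁ (V₁/V₂)^γ.
P₂ = 170 × 4.95^(1.09) = 971.8 kPa.

P₂ ≈ 972 kPa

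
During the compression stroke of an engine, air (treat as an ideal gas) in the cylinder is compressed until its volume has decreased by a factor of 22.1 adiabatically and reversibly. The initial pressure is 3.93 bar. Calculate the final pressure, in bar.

Since PV^γ is constant along a reversible adiabat, P₂ = P₁ (V₁/V₂)^γ.
For a diatomic ideal gas γ = 7/5.
P₂ = 3.93 × 22.1^(7/5) = 299.6 bar.

P₂ ≈ 300 bar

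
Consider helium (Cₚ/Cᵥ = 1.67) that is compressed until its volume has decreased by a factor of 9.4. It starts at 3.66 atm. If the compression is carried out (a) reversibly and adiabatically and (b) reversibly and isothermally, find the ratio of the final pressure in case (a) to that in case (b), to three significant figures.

P_adiabatic / P_isothermal ≈ 4.49

Isothermal: P_b = P₁(V₁/V₂) = 3.66×9.4.
Adiabatic: P_a = P₁(V₁/V₂)^γ = 3.66×9.4^(1.67).
P_a/P_b = (V₁/V₂)^(γ−1) = 9.4^(0.67) = 4.487.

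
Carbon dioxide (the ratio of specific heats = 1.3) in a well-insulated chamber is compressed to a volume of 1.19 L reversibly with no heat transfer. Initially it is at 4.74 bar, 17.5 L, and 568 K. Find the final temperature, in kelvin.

T₂ ≈ 1270 K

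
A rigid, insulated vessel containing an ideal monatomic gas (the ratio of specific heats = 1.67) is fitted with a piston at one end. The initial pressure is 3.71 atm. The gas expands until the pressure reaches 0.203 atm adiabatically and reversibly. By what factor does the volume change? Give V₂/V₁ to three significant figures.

V₂/V₁ ≈ 5.70

From PV^γ = const, V₂/V₁ = (P₁/P₂)^(1/γ).
V₂/V₁ = (3.71/0.203)^(0.599) = 5.697.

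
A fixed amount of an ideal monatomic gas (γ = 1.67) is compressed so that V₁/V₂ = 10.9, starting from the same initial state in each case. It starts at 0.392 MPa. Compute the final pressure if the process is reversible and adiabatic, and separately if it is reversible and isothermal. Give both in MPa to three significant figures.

Isothermal: P₂ = P₁(V₁/V₂) = 0.392×10.9 = 4.273 MPa.
Adiabatic: P₂ = P₁(V₁/V₂)^γ = 0.392×10.9^(1.67) = 21.17 MPa.

adiabatic: 21.2 MPa; isothermal: 4.27 MPa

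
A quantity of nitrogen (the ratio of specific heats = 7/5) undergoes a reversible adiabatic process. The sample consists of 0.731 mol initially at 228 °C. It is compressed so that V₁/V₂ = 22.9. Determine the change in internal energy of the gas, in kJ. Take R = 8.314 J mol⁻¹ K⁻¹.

ΔU ≈ 19.0 kJ

For a reversible adiabat TV^(γ−1) is constant, so T₂ = T₁ (V₁/V₂)^(γ−1).
T₁ = 228 °C = 501.1 K.
T₂ = 501.1 × 22.9^(2/5) = 1753 K.
Q = 0, so ΔU = W_on_gas = nCᵥΔT with Cᵥ = R/(γ−1) = 20.79 J/(mol·K).
ΔU = 0.731 × 20.79 × (1753 − 501.1) = 19030 J.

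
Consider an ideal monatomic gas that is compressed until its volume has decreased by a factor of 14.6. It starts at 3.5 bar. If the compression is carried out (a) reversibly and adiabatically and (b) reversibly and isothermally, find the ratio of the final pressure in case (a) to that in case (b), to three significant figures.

P_adiabatic / P_isothermal ≈ 5.97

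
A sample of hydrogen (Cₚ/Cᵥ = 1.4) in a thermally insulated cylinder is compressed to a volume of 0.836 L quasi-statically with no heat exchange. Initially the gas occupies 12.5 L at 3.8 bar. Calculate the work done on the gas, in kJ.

W ≈ 23.2 kJ

P₂ = P₁(V₁/V₂)^γ = 3.8×(12.5/0.836)^(1.4) = 167.6 bar.
For a reversible adiabat, W_by_gas = (P₁V₁ − P₂V₂)/(γ−1).
W_by = (380000×0.0125 − 1.676×10^7×0.000836) / (0.4) = -23160 J.
W_on_gas = −W_by = 23160 J.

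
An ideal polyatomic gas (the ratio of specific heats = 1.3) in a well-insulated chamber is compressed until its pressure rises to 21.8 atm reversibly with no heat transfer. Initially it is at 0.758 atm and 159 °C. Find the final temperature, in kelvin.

T₂ ≈ 938 K

Adiabatic: T₂/T₁ = (P₂/P₁)^((γ−1)/γ).
T₁ = 159 °C = 432.1 K.
T₂ = 432.1 × (21.8/0.758)^(0.231) = 938.2 K.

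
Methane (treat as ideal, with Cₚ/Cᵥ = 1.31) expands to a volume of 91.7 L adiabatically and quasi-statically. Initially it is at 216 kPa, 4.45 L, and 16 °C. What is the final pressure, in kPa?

P₂ ≈ 4.10 kPa

Adiabatic: P₁V₁^γ = P₂V₂^γ ⇒ P₂ = P₁ (V₁/V₂)^γ.
P₂ = 216 × (4.45/91.7)^(1.31) = 4.103 kPa.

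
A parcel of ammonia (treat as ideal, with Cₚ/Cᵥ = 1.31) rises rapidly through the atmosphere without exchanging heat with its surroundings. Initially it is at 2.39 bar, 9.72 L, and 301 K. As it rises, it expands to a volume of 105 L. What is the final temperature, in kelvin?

T₂ ≈ 144 K

Adiabatic: T₁V₁^(γ−1) = T₂V₂^(γ−1) ⇒ T₂ = T₁ (V₁/V₂)^(γ−1).
T₂ = 301 × (9.72/105)^(0.31) = 143.9 K.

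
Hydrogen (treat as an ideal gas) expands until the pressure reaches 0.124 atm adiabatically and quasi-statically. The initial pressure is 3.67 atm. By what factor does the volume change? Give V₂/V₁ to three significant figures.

From PV^γ = const, V₂/V₁ = (P₁/P₂)^(1/γ).
For a diatomic ideal gas γ = 7/5.
V₂/V₁ = (3.67/0.124)^(5/7) = 11.24.

V₂/V₁ ≈ 11.2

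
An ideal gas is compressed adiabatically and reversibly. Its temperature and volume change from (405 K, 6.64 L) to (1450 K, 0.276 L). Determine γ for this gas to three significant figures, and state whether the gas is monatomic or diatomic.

γ ≈ 1.40; diatomic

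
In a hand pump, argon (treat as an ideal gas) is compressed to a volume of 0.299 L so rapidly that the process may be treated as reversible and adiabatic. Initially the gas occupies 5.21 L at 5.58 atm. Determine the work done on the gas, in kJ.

W ≈ 25.3 kJ

γ = 5/3 for a monatomic ideal gas.
P₂ = P₁(V₁/V₂)^γ = 5.58×(5.21/0.299)^(5/3) = 653.5 atm.
For a reversible adiabat, W_by_gas = (P₁V₁ − P₂V₂)/(γ−1).
W_by = (565400×0.00521 − 6.622×10^7×0.000299) / (2/3) = -25280 J.
W_on_gas = −W_by = 25280 J.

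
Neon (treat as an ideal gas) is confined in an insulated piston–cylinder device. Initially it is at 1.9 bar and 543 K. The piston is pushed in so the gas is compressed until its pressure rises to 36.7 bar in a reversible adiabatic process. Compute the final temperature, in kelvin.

Adiabatic: T₂/T₁ = (P₂/P₁)^((γ−1)/γ).
For a monatomic ideal gas γ = 5/3, so (γ−1)/γ = 2/5.
T₂ = 543 × (36.7/1.9)^(2/5) = 1775 K.

T₂ ≈ 1770 K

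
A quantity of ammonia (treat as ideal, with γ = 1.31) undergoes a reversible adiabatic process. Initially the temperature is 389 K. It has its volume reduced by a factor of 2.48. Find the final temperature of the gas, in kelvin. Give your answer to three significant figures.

Adiabatic: T₁V₁^(γ−1) = T₂V₂^(γ−1) ⇒ T₂ = T₁ (V₁/V₂)^(γ−1).
T₂ = 389 × 2.48^(0.31) = 515.5 K.

T₂ ≈ 516 K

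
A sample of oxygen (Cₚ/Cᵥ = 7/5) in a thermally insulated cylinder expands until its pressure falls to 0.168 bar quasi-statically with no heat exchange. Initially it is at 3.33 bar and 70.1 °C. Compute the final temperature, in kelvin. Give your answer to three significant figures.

T₂ ≈ 146 K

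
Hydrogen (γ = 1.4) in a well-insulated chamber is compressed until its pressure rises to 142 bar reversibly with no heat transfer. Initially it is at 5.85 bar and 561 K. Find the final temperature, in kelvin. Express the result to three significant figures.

Along an adiabat T P^((1−γ)/γ) is constant, so T₂ = T₁ (P₂/P₁)^((γ−1)/γ).
T₂ = 561 × (142/5.85)^(0.286) = 1395 K.

T₂ ≈ 1400 K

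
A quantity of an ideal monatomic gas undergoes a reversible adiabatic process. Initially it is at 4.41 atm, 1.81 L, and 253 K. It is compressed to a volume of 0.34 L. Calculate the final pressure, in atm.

Adiabatic: P₁V₁^γ = P₂V₂^γ ⇒ P₂ = P₁ (V₁/V₂)^γ.
γ = 5/3 for a monatomic ideal gas.
P₂ = 4.41 × (1.81/0.34)^(5/3) = 71.58 atm.

P₂ ≈ 71.6 atm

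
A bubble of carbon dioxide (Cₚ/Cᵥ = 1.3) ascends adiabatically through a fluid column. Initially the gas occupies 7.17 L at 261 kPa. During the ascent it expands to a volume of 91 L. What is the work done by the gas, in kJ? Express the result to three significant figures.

W ≈ 3.33 kJ

P₂ = P₁(V₁/V₂)^γ = 261×(7.17/91)^(1.3) = 9.595 kPa.
For a reversible adiabat, W_by_gas = (P₁V₁ − P₂V₂)/(γ−1).
W_by = (261000×0.00717 − 9595×0.091) / (0.3) = 3327 J.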